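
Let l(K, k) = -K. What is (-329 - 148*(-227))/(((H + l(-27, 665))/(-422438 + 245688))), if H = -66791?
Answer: 2939971125/33382 ≈ 88071.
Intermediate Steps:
(-329 - 148*(-227))/(((H + l(-27, 665))/(-422438 + 245688))) = (-329 - 148*(-227))/(((-66791 - 1*(-27))/(-422438 + 245688))) = (-329 + 33596)/(((-66791 + 27)/(-176750))) = 33267/((-66764*(-1/176750))) = 33267/(33382/88375) = 33267*(88375/33382) = 2939971125/33382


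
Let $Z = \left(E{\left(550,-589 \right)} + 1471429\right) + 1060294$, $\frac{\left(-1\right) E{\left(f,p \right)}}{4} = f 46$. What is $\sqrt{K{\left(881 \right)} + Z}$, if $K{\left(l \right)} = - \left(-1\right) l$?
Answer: $6 \sqrt{67539} \approx 1559.3$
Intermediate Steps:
$E{\left(f,p \right)} = - 184 f$ ($E{\left(f,p \right)} = - 4 f 46 = - 4 \cdot 46 f = - 184 f$)
$K{\left(l \right)} = l$
$Z = 2430523$ ($Z = \left(\left(-184\right) 550 + 1471429\right) + 1060294 = \left(-101200 + 1471429\right) + 1060294 = 1370229 + 1060294 = 2430523$)
$\sqrt{K{\left(881 \right)} + Z} = \sqrt{881 + 2430523} = \sqrt{2431404} = 6 \sqrt{67539}$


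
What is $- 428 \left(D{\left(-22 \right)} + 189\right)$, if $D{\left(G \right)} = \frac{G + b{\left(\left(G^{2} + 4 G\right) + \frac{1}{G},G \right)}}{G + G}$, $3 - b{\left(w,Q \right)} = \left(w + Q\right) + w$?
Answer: $- \frac{10716478}{121} \approx -88566.0$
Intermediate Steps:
$b{\left(w,Q \right)} = 3 - Q - 2 w$ ($b{\left(w,Q \right)} = 3 - \left(\left(w + Q\right) + w\right) = 3 - \left(\left(Q + w\right) + w\right) = 3 - \left(Q + 2 w\right) = 3 - Q - 2 w$)
$D{\left(G \right)} = \frac{3 - 8 G - \frac{2}{G} - 2 G^{2}}{2 G}$ ($D{\left(G \right)} = \frac{G - \left(-3 + G + 2 \left(\left(G^{2} + 4 G\right) + \frac{1}{G}\right)\right)}{G + G} = \frac{G - \left(-3 + G + 2 \left(\frac{1}{G} + G^{2} + 4 G\right)\right)}{2 G} = \left(G - \left(-3 + \frac{2}{G} + 2 G^{2} + 9 G\right)\right) \frac{1}{2 G} = \left(3 - 8 G - \frac{2}{G} - 2 G^{2}\right) \frac{1}{2 G} = \frac{3 - 8 G - \frac{2}{G} - 2 G^{2}}{2 G}$)
$- 428 \left(D{\left(-22 \right)} + 189\right) = - 428 \left(\left(-4 - -22 - \frac{1}{484} + \frac{3}{2 \left(-22\right)}\right) + 189\right) = - 428 \left(\left(-4 + 22 - \frac{1}{484} + \frac{3}{2} \left(- \frac{1}{22}\right)\right) + 189\right) = - 428 \left(\left(-4 + 22 - \frac{1}{484} - \frac{3}{44}\right) + 189\right) = - 428 \left(\frac{4339}{242} + 189\right) = \left(-428\right) \frac{50077}{242} = - \frac{10716478}{121}$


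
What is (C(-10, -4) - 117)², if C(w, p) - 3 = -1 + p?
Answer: 14161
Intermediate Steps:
C(w, p) = 2 + p (C(w, p) = 3 + (-1 + p) = 2 + p)
(C(-10, -4) - 117)² = ((2 - 4) - 117)² = (-2 - 117)² = (-119)² = 14161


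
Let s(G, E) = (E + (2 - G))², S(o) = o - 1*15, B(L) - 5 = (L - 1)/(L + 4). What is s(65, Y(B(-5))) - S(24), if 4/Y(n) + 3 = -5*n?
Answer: 3337672/841 ≈ 3968.7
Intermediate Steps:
B(L) = 5 + (-1 + L)/(4 + L) (B(L) = 5 + (L - 1)/(L + 4) = 5 + (-1 + L)/(4 + L))
S(o) = -15 + o (S(o) = o - 15 = -15 + o)
Y(n) = 4/(-3 - 5*n)
s(G, E) = (2 + E - G)²
s(65, Y(B(-5))) - S(24) = (2 - 4/(3 + 5*((19 + 6*(-5))/(4 - 5))) - 1*65)² - (-15 + 24) = (2 - 4/(3 + 5*((19 - 30)/(-1))) - 65)² - 1*9 = (2 - 4/(3 + 5*(-1*(-11))) - 65)² - 9 = (2 - 4/(3 + 5*11) - 65)² - 9 = (2 - 4/(3 + 55) - 65)² - 9 = (2 - 4/58 - 65)² - 9 = (2 - 4*1/58 - 65)² - 9 = (2 - 2/29 - 65)² - 9 = (-1829/29)² - 9 = 3345241/841 - 9 = 3337672/841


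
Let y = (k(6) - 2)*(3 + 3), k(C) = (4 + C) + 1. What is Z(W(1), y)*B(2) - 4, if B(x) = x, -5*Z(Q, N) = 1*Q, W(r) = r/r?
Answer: -22/5 ≈ -4.4000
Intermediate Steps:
k(C) = 5 + C
W(r) = 1
y = 54 (y = ((5 + 6) - 2)*(3 + 3) = (11 - 2)*6 = 9*6 = 54)
Z(Q, N) = -Q/5
Z(W(1), y)*B(2) - 4 = -⅕*1*2 - 4 = -⅕*2 - 4 = -⅖ - 4 = -22/5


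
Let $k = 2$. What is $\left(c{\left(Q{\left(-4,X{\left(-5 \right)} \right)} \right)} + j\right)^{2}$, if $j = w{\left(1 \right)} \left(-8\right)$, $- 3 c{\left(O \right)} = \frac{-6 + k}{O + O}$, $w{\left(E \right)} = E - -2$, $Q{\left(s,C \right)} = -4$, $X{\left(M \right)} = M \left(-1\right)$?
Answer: $\frac{21025}{36} \approx 584.03$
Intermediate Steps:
$X{\left(M \right)} = - M$
$w{\left(E \right)} = 2 + E$ ($w{\left(E \right)} = E + 2 = 2 + E$)
$c{\left(O \right)} = \frac{2}{3 O}$ ($c{\left(O \right)} = - \frac{\left(-6 + 2\right) \frac{1}{O + O}}{3} = - \frac{\left(-4\right) \frac{1}{2 O}}{3} = - \frac{\left(-2\right) \frac{1}{O}}{3} = \frac{2}{3 O}$)
$j = -24$ ($j = \left(2 + 1\right) \left(-8\right) = 3 \left(-8\right) = -24$)
$\left(c{\left(Q{\left(-4,X{\left(-5 \right)} \right)} \right)} + j\right)^{2} = \left(\frac{2}{3 \left(-4\right)} - 24\right)^{2} = \left(\frac{2}{3} \left(- \frac{1}{4}\right) - 24\right)^{2} = \left(- \frac{1}{6} - 24\right)^{2} = \left(- \frac{145}{6}\right)^{2} = \frac{21025}{36}$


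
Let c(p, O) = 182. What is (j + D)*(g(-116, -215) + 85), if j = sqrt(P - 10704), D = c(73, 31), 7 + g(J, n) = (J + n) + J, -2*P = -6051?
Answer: -67158 - 369*I*sqrt(30714)/2 ≈ -67158.0 - 32334.0*I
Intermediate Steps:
P = 6051/2 (P = -1/2*(-6051) = 6051/2 ≈ 3025.5)
g(J, n) = -7 + n + 2*J (g(J, n) = -7 + ((J + n) + J) = -7 + (n + 2*J) = -7 + n + 2*J)
D = 182
j = I*sqrt(30714)/2 (j = sqrt(6051/2 - 10704) = sqrt(-15357/2) = I*sqrt(30714)/2 ≈ 87.627*I)
(j + D)*(g(-116, -215) + 85) = (I*sqrt(30714)/2 + 182)*((-7 - 215 + 2*(-116)) + 85) = (182 + I*sqrt(30714)/2)*((-7 - 215 - 232) + 85) = (182 + I*sqrt(30714)/2)*(-454 + 85) = (182 + I*sqrt(30714)/2)*(-369) = -67158 - 369*I*sqrt(30714)/2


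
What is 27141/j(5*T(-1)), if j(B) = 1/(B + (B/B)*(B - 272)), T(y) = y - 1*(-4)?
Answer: -6568122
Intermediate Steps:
T(y) = 4 + y (T(y) = y + 4 = 4 + y)
j(B) = 1/(-272 + 2*B) (j(B) = 1/(B + 1*(-272 + B)) = 1/(B + (-272 + B)) = 1/(-272 + 2*B))
27141/j(5*T(-1)) = 27141/((1/(2*(-136 + 5*(4 - 1))))) = 27141/((1/(2*(-136 + 5*3)))) = 27141/((1/(2*(-136 + 15)))) = 27141/(((½)/(-121))) = 27141/(((½)*(-1/121))) = 27141/(-1/242) = 27141*(-242) = -6568122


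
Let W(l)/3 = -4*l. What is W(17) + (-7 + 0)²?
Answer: -155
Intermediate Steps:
W(l) = -12*l (W(l) = 3*(-4*l) = -12*l)
W(17) + (-7 + 0)² = -12*17 + (-7 + 0)² = -204 + (-7)² = -204 + 49 = -155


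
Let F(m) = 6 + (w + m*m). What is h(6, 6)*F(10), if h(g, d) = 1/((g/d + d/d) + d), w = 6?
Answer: 14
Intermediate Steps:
F(m) = 12 + m² (F(m) = 6 + (6 + m*m) = 6 + (6 + m²) = 12 + m²)
h(g, d) = 1/(1 + d + g/d) (h(g, d) = 1/((g/d + 1) + d) = 1/((1 + g/d) + d) = 1/(1 + d + g/d))
h(6, 6)*F(10) = (6/(6 + 6 + 6²))*(12 + 10²) = (6/(6 + 6 + 36))*(12 + 100) = (6/48)*112 = (6*(1/48))*112 = (⅛)*112 = 14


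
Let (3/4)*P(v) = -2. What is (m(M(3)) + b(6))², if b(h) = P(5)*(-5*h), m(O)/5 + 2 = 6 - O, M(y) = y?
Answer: 7225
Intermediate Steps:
P(v) = -8/3 (P(v) = (4/3)*(-2) = -8/3)
m(O) = 20 - 5*O (m(O) = -10 + 5*(6 - O) = -10 + (30 - 5*O) = 20 - 5*O)
b(h) = 40*h/3 (b(h) = -(-40)*h/3 = 40*h/3)
(m(M(3)) + b(6))² = ((20 - 5*3) + (40/3)*6)² = ((20 - 15) + 80)² = (5 + 80)² = 85² = 7225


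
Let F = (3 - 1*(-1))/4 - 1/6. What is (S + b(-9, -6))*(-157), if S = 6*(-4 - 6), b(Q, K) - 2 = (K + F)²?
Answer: 176939/36 ≈ 4915.0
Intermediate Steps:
F = ⅚ (F = (3 + 1)*(¼) - 1*⅙ = 4*(¼) - ⅙ = 1 - ⅙ = ⅚ ≈ 0.83333)
b(Q, K) = 2 + (⅚ + K)² (b(Q, K) = 2 + (K + ⅚)² = 2 + (⅚ + K)²)
S = -60 (S = 6*(-10) = -60)
(S + b(-9, -6))*(-157) = (-60 + (2 + (5 + 6*(-6))²/36))*(-157) = (-60 + (2 + (5 - 36)²/36))*(-157) = (-60 + (2 + (1/36)*(-31)²))*(-157) = (-60 + (2 + (1/36)*961))*(-157) = (-60 + (2 + 961/36))*(-157) = (-60 + 1033/36)*(-157) = -1127/36*(-157) = 176939/36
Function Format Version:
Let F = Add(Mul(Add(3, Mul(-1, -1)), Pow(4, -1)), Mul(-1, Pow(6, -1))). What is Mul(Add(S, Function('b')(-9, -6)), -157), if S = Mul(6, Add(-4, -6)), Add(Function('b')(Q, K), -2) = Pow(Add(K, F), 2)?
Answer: Rational(176939, 36) ≈ 4915.0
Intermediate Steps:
F = Rational(5, 6) (F = Add(Mul(Add(3, 1), Rational(1, 4)), Mul(-1, Rational(1, 6))) = Add(Mul(4, Rational(1, 4)), Rational(-1, 6)) = Add(1, Rational(-1, 6)) = Rational(5, 6) ≈ 0.83333)
Function('b')(Q, K) = Add(2, Pow(Add(Rational(5, 6), K), 2)) (Function('b')(Q, K) = Add(2, Pow(Add(K, Rational(5, 6)), 2)) = Add(2, Pow(Add(Rational(5, 6), K), 2)))
S = -60 (S = Mul(6, -10) = -60)
Mul(Add(S, Function('b')(-9, -6)), -157) = Mul(Add(-60, Add(2, Mul(Rational(1, 36), Pow(Add(5, Mul(6, -6)), 2)))), -157) = Mul(Add(-60, Add(2, Mul(Rational(1, 36), Pow(Add(5, -36), 2)))), -157) = Mul(Add(-60, Add(2, Mul(Rational(1, 36), Pow(-31, 2)))), -157) = Mul(Add(-60, Add(2, Mul(Rational(1, 36), 961))), -157) = Mul(Add(-60, Add(2, Rational(961, 36))), -157) = Mul(Add(-60, Rational(1033, 36)), -157) = Mul(Rational(-1127, 36), -157) = Rational(176939, 36)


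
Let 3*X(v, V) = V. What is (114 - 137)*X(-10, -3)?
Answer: 23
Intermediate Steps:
X(v, V) = V/3
(114 - 137)*X(-10, -3) = (114 - 137)*((⅓)*(-3)) = -23*(-1) = 23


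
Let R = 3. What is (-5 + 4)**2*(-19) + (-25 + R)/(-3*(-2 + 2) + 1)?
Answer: -41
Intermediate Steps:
(-5 + 4)**2*(-19) + (-25 + R)/(-3*(-2 + 2) + 1) = (-5 + 4)**2*(-19) + (-25 + 3)/(-3*(-2 + 2) + 1) = (-1)**2*(-19) - 22/(-3*0 + 1) = 1*(-19) - 22/(0 + 1) = -19 - 22/1 = -19 - 22*1 = -19 - 22 = -41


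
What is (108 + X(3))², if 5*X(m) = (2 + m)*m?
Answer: 12321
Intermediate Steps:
X(m) = m*(2 + m)/5 (X(m) = ((2 + m)*m)/5 = (m*(2 + m))/5 = m*(2 + m)/5)
(108 + X(3))² = (108 + (⅕)*3*(2 + 3))² = (108 + (⅕)*3*5)² = (108 + 3)² = 111² = 12321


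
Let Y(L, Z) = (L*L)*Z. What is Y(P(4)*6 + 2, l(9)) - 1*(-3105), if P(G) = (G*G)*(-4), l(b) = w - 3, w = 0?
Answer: -434667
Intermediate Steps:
l(b) = -3 (l(b) = 0 - 3 = -3)
P(G) = -4*G² (P(G) = G²*(-4) = -4*G²)
Y(L, Z) = Z*L² (Y(L, Z) = L²*Z = Z*L²)
Y(P(4)*6 + 2, l(9)) - 1*(-3105) = -3*(-4*4²*6 + 2)² - 1*(-3105) = -3*(-4*16*6 + 2)² + 3105 = -3*(-64*6 + 2)² + 3105 = -3*(-384 + 2)² + 3105 = -3*(-382)² + 3105 = -3*145924 + 3105 = -437772 + 3105 = -434667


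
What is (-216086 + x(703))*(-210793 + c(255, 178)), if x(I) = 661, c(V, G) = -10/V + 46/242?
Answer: 280225415615600/6171 ≈ 4.5410e+10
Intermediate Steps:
c(V, G) = 23/121 - 10/V (c(V, G) = -10/V + 46*(1/242) = -10/V + 23/121 = 23/121 - 10/V)
(-216086 + x(703))*(-210793 + c(255, 178)) = (-216086 + 661)*(-210793 + (23/121 - 10/255)) = -215425*(-210793 + (23/121 - 10*1/255)) = -215425*(-210793 + (23/121 - 2/51)) = -215425*(-210793 + 931/6171) = -215425*(-1300802672/6171) = 280225415615600/6171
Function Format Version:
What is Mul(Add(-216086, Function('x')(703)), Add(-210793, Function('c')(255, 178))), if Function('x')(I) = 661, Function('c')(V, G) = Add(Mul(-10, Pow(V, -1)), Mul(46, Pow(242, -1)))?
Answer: Rational(280225415615600, 6171) ≈ 4.5410e+10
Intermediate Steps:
Function('c')(V, G) = Add(Rational(23, 121), Mul(-10, Pow(V, -1))) (Function('c')(V, G) = Add(Mul(-10, Pow(V, -1)), Mul(46, Rational(1, 242))) = Add(Mul(-10, Pow(V, -1)), Rational(23, 121)) = Add(Rational(23, 121), Mul(-10, Pow(V, -1))))
Mul(Add(-216086, Function('x')(703)), Add(-210793, Function('c')(255, 178))) = Mul(Add(-216086, 661), Add(-210793, Add(Rational(23, 121), Mul(-10, Pow(255, -1))))) = Mul(-215425, Add(-210793, Add(Rational(23, 121), Mul(-10, Rational(1, 255))))) = Mul(-215425, Add(-210793, Add(Rational(23, 121), Rational(-2, 51)))) = Mul(-215425, Add(-210793, Rational(931, 6171))) = Mul(-215425, Rational(-1300802672, 6171)) = Rational(280225415615600, 6171)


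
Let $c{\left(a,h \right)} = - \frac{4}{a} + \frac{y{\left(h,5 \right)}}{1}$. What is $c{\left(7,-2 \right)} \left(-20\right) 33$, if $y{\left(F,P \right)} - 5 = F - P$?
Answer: $\frac{11880}{7} \approx 1697.1$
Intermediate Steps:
$y{\left(F,P \right)} = 5 + F - P$ ($y{\left(F,P \right)} = 5 + \left(F - P\right) = 5 + F - P$)
$c{\left(a,h \right)} = h - \frac{4}{a}$ ($c{\left(a,h \right)} = - \frac{4}{a} + \frac{5 + h - 5}{1} = - \frac{4}{a} + \left(5 + h - 5\right) 1 = - \frac{4}{a} + h 1 = - \frac{4}{a} + h = h - \frac{4}{a}$)
$c{\left(7,-2 \right)} \left(-20\right) 33 = \left(-2 - \frac{4}{7}\right) \left(-20\right) 33 = \left(- \frac{18}{7}\right) \left(-20\right) 33 = \frac{360}{7} \cdot 33 = \frac{11880}{7}$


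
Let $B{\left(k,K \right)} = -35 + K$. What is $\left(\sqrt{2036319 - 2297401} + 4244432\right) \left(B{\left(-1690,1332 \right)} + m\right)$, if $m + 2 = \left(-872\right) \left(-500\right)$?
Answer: $1856068891440 + 437295 i \sqrt{261082} \approx 1.8561 \cdot 10^{12} + 2.2344 \cdot 10^{8} i$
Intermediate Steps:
$m = 435998$ ($m = -2 - -436000 = -2 + 436000 = 435998$)
$\left(\sqrt{2036319 - 2297401} + 4244432\right) \left(B{\left(-1690,1332 \right)} + m\right) = \left(\sqrt{2036319 - 2297401} + 4244432\right) \left(\left(-35 + 1332\right) + 435998\right) = \left(\sqrt{-261082} + 4244432\right) \left(1297 + 435998\right) = \left(i \sqrt{261082} + 4244432\right) 437295 = \left(4244432 + i \sqrt{261082}\right) 437295 = 1856068891440 + 437295 i \sqrt{261082}$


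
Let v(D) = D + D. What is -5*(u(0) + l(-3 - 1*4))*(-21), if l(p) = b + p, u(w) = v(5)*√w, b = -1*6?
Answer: -1365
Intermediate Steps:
b = -6
v(D) = 2*D
u(w) = 10*√w (u(w) = (2*5)*√w = 10*√w)
l(p) = -6 + p
-5*(u(0) + l(-3 - 1*4))*(-21) = -5*(10*√0 + (-6 + (-3 - 1*4)))*(-21) = -5*(10*0 + (-6 + (-3 - 4)))*(-21) = -5*(0 + (-6 - 7))*(-21) = -5*(0 - 13)*(-21) = -(-65)*(-21) = -5*273 = -1365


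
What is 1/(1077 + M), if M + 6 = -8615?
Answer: -1/7544 ≈ -0.00013256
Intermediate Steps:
M = -8621 (M = -6 - 8615 = -8621)
1/(1077 + M) = 1/(1077 - 8621) = 1/(-7544) = -1/7544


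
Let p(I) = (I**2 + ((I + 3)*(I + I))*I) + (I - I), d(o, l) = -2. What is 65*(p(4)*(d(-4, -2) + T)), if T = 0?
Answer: -31200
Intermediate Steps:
p(I) = I**2 + 2*I**2*(3 + I) (p(I) = (I**2 + ((3 + I)*(2*I))*I) + 0 = (I**2 + (2*I*(3 + I))*I) + 0 = (I**2 + 2*I**2*(3 + I)) + 0 = I**2 + 2*I**2*(3 + I))
65*(p(4)*(d(-4, -2) + T)) = 65*((4**2*(7 + 2*4))*(-2 + 0)) = 65*((16*(7 + 8))*(-2)) = 65*((16*15)*(-2)) = 65*(240*(-2)) = 65*(-480) = -31200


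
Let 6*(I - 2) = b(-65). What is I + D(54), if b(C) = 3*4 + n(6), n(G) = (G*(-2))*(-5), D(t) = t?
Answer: 68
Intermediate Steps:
n(G) = 10*G (n(G) = -2*G*(-5) = 10*G)
b(C) = 72 (b(C) = 3*4 + 10*6 = 12 + 60 = 72)
I = 14 (I = 2 + (⅙)*72 = 2 + 12 = 14)
I + D(54) = 14 + 54 = 68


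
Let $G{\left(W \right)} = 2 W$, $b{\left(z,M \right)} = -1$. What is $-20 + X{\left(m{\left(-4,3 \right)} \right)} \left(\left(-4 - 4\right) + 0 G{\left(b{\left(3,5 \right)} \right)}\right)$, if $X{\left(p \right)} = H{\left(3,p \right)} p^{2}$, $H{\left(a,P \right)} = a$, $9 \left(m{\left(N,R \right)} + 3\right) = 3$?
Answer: $- \frac{572}{3} \approx -190.67$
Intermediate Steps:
$m{\left(N,R \right)} = - \frac{8}{3}$ ($m{\left(N,R \right)} = -3 + \frac{1}{9} \cdot 3 = -3 + \frac{1}{3} = - \frac{8}{3}$)
$X{\left(p \right)} = 3 p^{2}$
$-20 + X{\left(m{\left(-4,3 \right)} \right)} \left(\left(-4 - 4\right) + 0 G{\left(b{\left(3,5 \right)} \right)}\right) = -20 + 3 \left(- \frac{8}{3}\right)^{2} \left(\left(-4 - 4\right) + 0 \cdot 2 \left(-1\right)\right) = -20 + 3 \cdot \frac{64}{9} \left(\left(-4 - 4\right) + 0 \left(-2\right)\right) = -20 + \frac{64 \left(-8 + 0\right)}{3} = -20 + \frac{64}{3} \left(-8\right) = -20 - \frac{512}{3} = - \frac{572}{3}$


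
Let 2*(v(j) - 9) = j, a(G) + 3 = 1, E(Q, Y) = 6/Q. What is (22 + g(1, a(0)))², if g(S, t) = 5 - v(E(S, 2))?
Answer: 225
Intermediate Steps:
a(G) = -2 (a(G) = -3 + 1 = -2)
v(j) = 9 + j/2
g(S, t) = -4 - 3/S (g(S, t) = 5 - (9 + (6/S)/2) = 5 - (9 + 3/S) = 5 + (-9 - 3/S) = -4 - 3/S)
(22 + g(1, a(0)))² = (22 + (-4 - 3/1))² = (22 + (-4 - 3*1))² = (22 + (-4 - 3))² = (22 - 7)² = 15² = 225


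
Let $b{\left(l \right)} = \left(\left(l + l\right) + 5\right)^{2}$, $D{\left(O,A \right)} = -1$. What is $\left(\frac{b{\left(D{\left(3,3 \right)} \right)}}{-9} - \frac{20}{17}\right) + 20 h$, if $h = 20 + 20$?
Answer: $\frac{13563}{17} \approx 797.82$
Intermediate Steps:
$b{\left(l \right)} = \left(5 + 2 l\right)^{2}$ ($b{\left(l \right)} = \left(2 l + 5\right)^{2} = \left(5 + 2 l\right)^{2}$)
$h = 40$
$\left(\frac{b{\left(D{\left(3,3 \right)} \right)}}{-9} - \frac{20}{17}\right) + 20 h = \left(\frac{\left(5 + 2 \left(-1\right)\right)^{2}}{-9} - \frac{20}{17}\right) + 20 \cdot 40 = \left(\left(5 - 2\right)^{2} \left(- \frac{1}{9}\right) - \frac{20}{17}\right) + 800 = \left(3^{2} \left(- \frac{1}{9}\right) - \frac{20}{17}\right) + 800 = \left(9 \left(- \frac{1}{9}\right) - \frac{20}{17}\right) + 800 = \left(-1 - \frac{20}{17}\right) + 800 = - \frac{37}{17} + 800 = \frac{13563}{17}$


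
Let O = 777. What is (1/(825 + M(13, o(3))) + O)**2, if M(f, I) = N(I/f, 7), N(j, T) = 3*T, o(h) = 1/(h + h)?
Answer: 432099819649/715716 ≈ 6.0373e+5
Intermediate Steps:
o(h) = 1/(2*h)
M(f, I) = 21 (M(f, I) = 3*7 = 21)
(1/(825 + M(13, o(3))) + O)**2 = (1/(825 + 21) + 777)**2 = (1/846 + 777)**2 = (657343/846)**2 = 432099819649/715716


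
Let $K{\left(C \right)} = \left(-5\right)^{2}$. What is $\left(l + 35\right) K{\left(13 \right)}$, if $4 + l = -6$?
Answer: $625$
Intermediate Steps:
$l = -10$ ($l = -4 - 6 = -10$)
$K{\left(C \right)} = 25$
$\left(l + 35\right) K{\left(13 \right)} = \left(-10 + 35\right) 25 = 25 \cdot 25 = 625$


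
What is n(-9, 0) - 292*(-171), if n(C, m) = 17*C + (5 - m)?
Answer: 49784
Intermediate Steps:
n(C, m) = 5 - m + 17*C
n(-9, 0) - 292*(-171) = (5 - 1*0 + 17*(-9)) - 292*(-171) = (5 + 0 - 153) + 49932 = -148 + 49932 = 49784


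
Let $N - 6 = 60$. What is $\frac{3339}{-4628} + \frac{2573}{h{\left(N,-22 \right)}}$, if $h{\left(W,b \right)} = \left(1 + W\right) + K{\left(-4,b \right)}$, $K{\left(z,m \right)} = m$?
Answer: $\frac{11757589}{208260} \approx 56.456$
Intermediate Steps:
$N = 66$ ($N = 6 + 60 = 66$)
$h{\left(W,b \right)} = 1 + W + b$ ($h{\left(W,b \right)} = \left(1 + W\right) + b = 1 + W + b$)
$\frac{3339}{-4628} + \frac{2573}{h{\left(N,-22 \right)}} = \frac{3339}{-4628} + \frac{2573}{1 + 66 - 22} = 3339 \left(- \frac{1}{4628}\right) + \frac{2573}{45} = - \frac{3339}{4628} + 2573 \cdot \frac{1}{45} = - \frac{3339}{4628} + \frac{2573}{45} = \frac{11757589}{208260}$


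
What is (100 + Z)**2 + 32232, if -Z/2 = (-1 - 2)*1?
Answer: 43468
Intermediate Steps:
Z = 6 (Z = -2*(-1 - 2) = -(-6) = -2*(-3) = 6)
(100 + Z)**2 + 32232 = (100 + 6)**2 + 32232 = 106**2 + 32232 = 11236 + 32232 = 43468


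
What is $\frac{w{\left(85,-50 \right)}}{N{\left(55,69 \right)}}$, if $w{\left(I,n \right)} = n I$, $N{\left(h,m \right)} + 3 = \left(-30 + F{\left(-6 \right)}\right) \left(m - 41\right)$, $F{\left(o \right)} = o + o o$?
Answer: $\frac{4250}{3} \approx 1416.7$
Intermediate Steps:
$F{\left(o \right)} = o + o^{2}$
$N{\left(h,m \right)} = -3$ ($N{\left(h,m \right)} = -3 + \left(-30 - 6 \left(1 - 6\right)\right) \left(m - 41\right) = -3 + \left(-30 - -30\right) \left(-41 + m\right) = -3 + \left(-30 + 30\right) \left(-41 + m\right) = -3 + 0 \left(-41 + m\right) = -3 + 0 = -3$)
$w{\left(I,n \right)} = I n$
$\frac{w{\left(85,-50 \right)}}{N{\left(55,69 \right)}} = \frac{85 \left(-50\right)}{-3} = \left(-4250\right) \left(- \frac{1}{3}\right) = \frac{4250}{3}$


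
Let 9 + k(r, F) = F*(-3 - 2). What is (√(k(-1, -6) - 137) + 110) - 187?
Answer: -77 + 2*I*√29 ≈ -77.0 + 10.77*I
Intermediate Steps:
k(r, F) = -9 - 5*F (k(r, F) = -9 + F*(-3 - 2) = -9 + F*(-5) = -9 - 5*F)
(√(k(-1, -6) - 137) + 110) - 187 = (√((-9 - 5*(-6)) - 137) + 110) - 187 = (√((-9 + 30) - 137) + 110) - 187 = (√(21 - 137) + 110) - 187 = (√(-116) + 110) - 187 = (2*I*√29 + 110) - 187 = (110 + 2*I*√29) - 187 = -77 + 2*I*√29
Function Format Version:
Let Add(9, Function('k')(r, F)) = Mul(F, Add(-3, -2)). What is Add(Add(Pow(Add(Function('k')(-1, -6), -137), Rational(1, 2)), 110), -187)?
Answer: Add(-77, Mul(2, I, Pow(29, Rational(1, 2)))) ≈ Add(-77.000, Mul(10.770, I))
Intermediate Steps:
Function('k')(r, F) = Add(-9, Mul(-5, F)) (Function('k')(r, F) = Add(-9, Mul(F, Add(-3, -2))) = Add(-9, Mul(F, -5)) = Add(-9, Mul(-5, F)))
Add(Add(Pow(Add(Function('k')(-1, -6), -137), Rational(1, 2)), 110), -187) = Add(Add(Pow(Add(Add(-9, Mul(-5, -6)), -137), Rational(1, 2)), 110), -187) = Add(Add(Pow(Add(Add(-9, 30), -137), Rational(1, 2)), 110), -187) = Add(Add(Pow(Add(21, -137), Rational(1, 2)), 110), -187) = Add(Add(Pow(-116, Rational(1, 2)), 110), -187) = Add(Add(Mul(2, I, Pow(29, Rational(1, 2))), 110), -187) = Add(Add(110, Mul(2, I, Pow(29, Rational(1, 2)))), -187) = Add(-77, Mul(2, I, Pow(29, Rational(1, 2))))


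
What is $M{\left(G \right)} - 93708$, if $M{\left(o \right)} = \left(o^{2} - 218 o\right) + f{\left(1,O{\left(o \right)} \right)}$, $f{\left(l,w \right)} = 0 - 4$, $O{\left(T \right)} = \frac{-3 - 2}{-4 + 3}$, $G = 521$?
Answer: $64151$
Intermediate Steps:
$O{\left(T \right)} = 5$ ($O{\left(T \right)} = - \frac{5}{-1} = \left(-5\right) \left(-1\right) = 5$)
$f{\left(l,w \right)} = -4$ ($f{\left(l,w \right)} = 0 - 4 = -4$)
$M{\left(o \right)} = -4 + o^{2} - 218 o$ ($M{\left(o \right)} = \left(o^{2} - 218 o\right) - 4 = -4 + o^{2} - 218 o$)
$M{\left(G \right)} - 93708 = \left(-4 + 521^{2} - 113578\right) - 93708 = \left(-4 + 271441 - 113578\right) - 93708 = 157859 - 93708 = 64151$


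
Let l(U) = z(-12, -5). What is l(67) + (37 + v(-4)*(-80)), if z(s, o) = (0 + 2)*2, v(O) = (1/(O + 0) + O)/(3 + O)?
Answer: -299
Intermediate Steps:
v(O) = (O + 1/O)/(3 + O) (v(O) = (1/O + O)/(3 + O) = (O + 1/O)/(3 + O))
z(s, o) = 4 (z(s, o) = 2*2 = 4)
l(U) = 4
l(67) + (37 + v(-4)*(-80)) = 4 + (37 + ((1 + (-4)²)/((-4)*(3 - 4)))*(-80)) = 4 + (37 - ¼*(1 + 16)/(-1)*(-80)) = 4 + (37 - ¼*(-1)*17*(-80)) = 4 + (37 + (17/4)*(-80)) = 4 + (37 - 340) = 4 - 303 = -299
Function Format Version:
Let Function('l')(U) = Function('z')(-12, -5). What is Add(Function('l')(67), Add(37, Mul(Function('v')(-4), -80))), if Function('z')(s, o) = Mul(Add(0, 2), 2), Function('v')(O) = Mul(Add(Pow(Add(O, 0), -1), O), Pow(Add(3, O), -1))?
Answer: -299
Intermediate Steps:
Function('v')(O) = Mul(Pow(Add(3, O), -1), Add(O, Pow(O, -1))) (Function('v')(O) = Mul(Add(Pow(O, -1), O), Pow(Add(3, O), -1)) = Mul(Add(O, Pow(O, -1)), Pow(Add(3, O), -1)) = Mul(Pow(Add(3, O), -1), Add(O, Pow(O, -1))))
Function('z')(s, o) = 4 (Function('z')(s, o) = Mul(2, 2) = 4)
Function('l')(U) = 4
Add(Function('l')(67), Add(37, Mul(Function('v')(-4), -80))) = Add(4, Add(37, Mul(Mul(Pow(-4, -1), Pow(Add(3, -4), -1), Add(1, Pow(-4, 2))), -80))) = Add(4, Add(37, Mul(Mul(Rational(-1, 4), Pow(-1, -1), Add(1, 16)), -80))) = Add(4, Add(37, Mul(Mul(Rational(-1, 4), -1, 17), -80))) = Add(4, Add(37, Mul(Rational(17, 4), -80))) = Add(4, Add(37, -340)) = Add(4, -303) = -299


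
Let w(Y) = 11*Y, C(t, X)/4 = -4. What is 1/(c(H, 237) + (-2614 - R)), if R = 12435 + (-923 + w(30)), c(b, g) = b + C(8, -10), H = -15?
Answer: -1/14487 ≈ -6.9027e-5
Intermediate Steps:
C(t, X) = -16 (C(t, X) = 4*(-4) = -16)
c(b, g) = -16 + b (c(b, g) = b - 16 = -16 + b)
R = 11842 (R = 12435 + (-923 + 11*30) = 12435 + (-923 + 330) = 12435 - 593 = 11842)
1/(c(H, 237) + (-2614 - R)) = 1/((-16 - 15) + (-2614 - 1*11842)) = 1/(-31 + (-2614 - 11842)) = 1/(-31 - 14456) = 1/(-14487) = -1/14487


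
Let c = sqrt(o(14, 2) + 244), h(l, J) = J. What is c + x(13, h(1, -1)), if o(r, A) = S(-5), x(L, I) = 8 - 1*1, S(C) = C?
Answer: 7 + sqrt(239) ≈ 22.460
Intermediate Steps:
x(L, I) = 7 (x(L, I) = 8 - 1 = 7)
o(r, A) = -5
c = sqrt(239) (c = sqrt(-5 + 244) = sqrt(239) ≈ 15.460)
c + x(13, h(1, -1)) = sqrt(239) + 7 = 7 + sqrt(239)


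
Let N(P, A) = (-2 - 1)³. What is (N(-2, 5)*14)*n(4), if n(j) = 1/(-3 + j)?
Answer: -378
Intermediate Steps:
N(P, A) = -27 (N(P, A) = (-3)³ = -27)
(N(-2, 5)*14)*n(4) = (-27*14)/(-3 + 4) = -378/1 = -378*1 = -378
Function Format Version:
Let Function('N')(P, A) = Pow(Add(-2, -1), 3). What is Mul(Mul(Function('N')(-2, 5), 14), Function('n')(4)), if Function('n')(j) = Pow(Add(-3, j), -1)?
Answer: -378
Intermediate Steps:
Function('N')(P, A) = -27 (Function('N')(P, A) = Pow(-3, 3) = -27)
Mul(Mul(Function('N')(-2, 5), 14), Function('n')(4)) = Mul(Mul(-27, 14), Pow(Add(-3, 4), -1)) = Mul(-378, Pow(1, -1)) = Mul(-378, 1) = -378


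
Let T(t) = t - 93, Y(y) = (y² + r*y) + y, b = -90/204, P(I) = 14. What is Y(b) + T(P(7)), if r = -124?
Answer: -28369/1156 ≈ -24.541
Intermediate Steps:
b = -15/34 (b = -90*1/204 = -15/34 ≈ -0.44118)
Y(y) = y² - 123*y (Y(y) = (y² - 124*y) + y = y² - 123*y)
T(t) = -93 + t
Y(b) + T(P(7)) = -15*(-123 - 15/34)/34 + (-93 + 14) = -15/34*(-4197/34) - 79 = 62955/1156 - 79 = -28369/1156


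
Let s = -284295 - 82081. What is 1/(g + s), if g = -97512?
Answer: -1/463888 ≈ -2.1557e-6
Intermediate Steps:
s = -366376
1/(g + s) = 1/(-97512 - 366376) = 1/(-463888) = -1/463888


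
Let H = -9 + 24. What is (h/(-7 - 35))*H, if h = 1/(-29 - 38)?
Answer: 5/938 ≈ 0.0053305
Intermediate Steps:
H = 15
h = -1/67 (h = 1/(-67) = -1/67 ≈ -0.014925)
(h/(-7 - 35))*H = (-1/67/(-7 - 35))*15 = (-1/67/(-42))*15 = -1/42*(-1/67)*15 = (1/2814)*15 = 5/938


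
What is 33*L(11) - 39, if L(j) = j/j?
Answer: -6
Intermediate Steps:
L(j) = 1
33*L(11) - 39 = 33*1 - 39 = 33 - 39 = -6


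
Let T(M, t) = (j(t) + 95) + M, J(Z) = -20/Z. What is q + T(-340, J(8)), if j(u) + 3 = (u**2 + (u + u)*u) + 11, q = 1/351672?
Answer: -76752413/351672 ≈ -218.25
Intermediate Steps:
q = 1/351672 ≈ 2.8436e-6
j(u) = 8 + 3*u**2 (j(u) = -3 + ((u**2 + (u + u)*u) + 11) = -3 + ((u**2 + (2*u)*u) + 11) = -3 + ((u**2 + 2*u**2) + 11) = -3 + (3*u**2 + 11) = -3 + (11 + 3*u**2) = 8 + 3*u**2)
T(M, t) = 103 + M + 3*t**2 (T(M, t) = ((8 + 3*t**2) + 95) + M = (103 + 3*t**2) + M = 103 + M + 3*t**2)
q + T(-340, J(8)) = 1/351672 + (103 - 340 + 3*(-20/8)**2) = 1/351672 + (103 - 340 + 3*(-20*1/8)**2) = 1/351672 + (103 - 340 + 3*(-5/2)**2) = 1/351672 + (103 - 340 + 3*(25/4)) = 1/351672 + (103 - 340 + 75/4) = 1/351672 - 873/4 = -76752413/351672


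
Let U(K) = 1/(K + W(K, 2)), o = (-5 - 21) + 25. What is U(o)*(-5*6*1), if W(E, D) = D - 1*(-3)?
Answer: -15/2 ≈ -7.5000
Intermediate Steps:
W(E, D) = 3 + D (W(E, D) = D + 3 = 3 + D)
o = -1 (o = -26 + 25 = -1)
U(K) = 1/(5 + K) (U(K) = 1/(K + (3 + 2)) = 1/(K + 5) = 1/(5 + K))
U(o)*(-5*6*1) = (-5*6*1)/(5 - 1) = (-30*1)/4 = (¼)*(-30) = -15/2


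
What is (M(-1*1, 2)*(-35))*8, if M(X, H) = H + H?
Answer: -1120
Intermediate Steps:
M(X, H) = 2*H
(M(-1*1, 2)*(-35))*8 = ((2*2)*(-35))*8 = (4*(-35))*8 = -140*8 = -1120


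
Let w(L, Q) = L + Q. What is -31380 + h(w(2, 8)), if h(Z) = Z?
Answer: -31370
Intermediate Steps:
-31380 + h(w(2, 8)) = -31380 + (2 + 8) = -31380 + 10 = -31370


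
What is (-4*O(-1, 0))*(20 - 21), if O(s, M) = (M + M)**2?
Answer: 0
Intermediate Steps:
O(s, M) = 4*M**2 (O(s, M) = (2*M)**2 = 4*M**2)
(-4*O(-1, 0))*(20 - 21) = (-16*0**2)*(20 - 21) = -16*0*(-1) = -4*0*(-1) = 0*(-1) = 0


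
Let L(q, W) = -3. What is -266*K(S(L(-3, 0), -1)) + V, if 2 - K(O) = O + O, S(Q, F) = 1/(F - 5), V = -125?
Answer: -2237/3 ≈ -745.67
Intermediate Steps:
S(Q, F) = 1/(-5 + F)
K(O) = 2 - 2*O (K(O) = 2 - (O + O) = 2 - 2*O)
-266*K(S(L(-3, 0), -1)) + V = -266*(2 - 2/(-5 - 1)) - 125 = -266*(2 - 2/(-6)) - 125 = -266*(2 - 2*(-1/6)) - 125 = -266*(2 + 1/3) - 125 = -266*7/3 - 125 = -1862/3 - 125 = -2237/3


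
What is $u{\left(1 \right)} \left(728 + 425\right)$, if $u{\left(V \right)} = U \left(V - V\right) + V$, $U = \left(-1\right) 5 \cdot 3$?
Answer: $1153$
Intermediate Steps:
$U = -15$ ($U = \left(-5\right) 3 = -15$)
$u{\left(V \right)} = V$ ($u{\left(V \right)} = - 15 \left(V - V\right) + V = \left(-15\right) 0 + V = 0 + V = V$)
$u{\left(1 \right)} \left(728 + 425\right) = 1 \left(728 + 425\right) = 1 \cdot 1153 = 1153$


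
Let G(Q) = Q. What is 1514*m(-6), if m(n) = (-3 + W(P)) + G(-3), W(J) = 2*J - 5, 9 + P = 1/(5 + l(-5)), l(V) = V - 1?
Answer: -46934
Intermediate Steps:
l(V) = -1 + V
P = -10 (P = -9 + 1/(5 + (-1 - 5)) = -9 + 1/(5 - 6) = -9 + 1/(-1) = -9 - 1 = -10)
W(J) = -5 + 2*J
m(n) = -31 (m(n) = (-3 + (-5 + 2*(-10))) - 3 = (-3 + (-5 - 20)) - 3 = (-3 - 25) - 3 = -28 - 3 = -31)
1514*m(-6) = 1514*(-31) = -46934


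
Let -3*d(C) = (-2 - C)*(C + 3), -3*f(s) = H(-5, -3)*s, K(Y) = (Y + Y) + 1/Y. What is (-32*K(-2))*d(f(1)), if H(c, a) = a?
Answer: 576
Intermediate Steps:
K(Y) = 1/Y + 2*Y (K(Y) = 2*Y + 1/Y = 1/Y + 2*Y)
f(s) = s (f(s) = -(-1)*s = s)
d(C) = -(-2 - C)*(3 + C)/3 (d(C) = -(-2 - C)*(C + 3)/3 = -(-2 - C)*(3 + C)/3)
(-32*K(-2))*d(f(1)) = (-32*(1/(-2) + 2*(-2)))*(2 + (1/3)*1**2 + (5/3)*1) = (-32*(-1/2 - 4))*(2 + (1/3)*1 + 5/3) = (-32*(-9/2))*(2 + 1/3 + 5/3) = 144*4 = 576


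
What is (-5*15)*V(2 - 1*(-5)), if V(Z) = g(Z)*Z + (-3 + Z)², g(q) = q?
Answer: -4875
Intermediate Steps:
V(Z) = Z² + (-3 + Z)² (V(Z) = Z*Z + (-3 + Z)² = Z² + (-3 + Z)²)
(-5*15)*V(2 - 1*(-5)) = (-5*15)*((2 - 1*(-5))² + (-3 + (2 - 1*(-5)))²) = -75*((2 + 5)² + (-3 + (2 + 5))²) = -75*(7² + (-3 + 7)²) = -75*(49 + 4²) = -75*(49 + 16) = -75*65 = -4875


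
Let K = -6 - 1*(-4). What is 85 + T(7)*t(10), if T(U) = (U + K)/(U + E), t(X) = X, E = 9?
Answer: 705/8 ≈ 88.125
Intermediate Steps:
K = -2 (K = -6 + 4 = -2)
T(U) = (-2 + U)/(9 + U) (T(U) = (U - 2)/(U + 9) = (-2 + U)/(9 + U))
85 + T(7)*t(10) = 85 + ((-2 + 7)/(9 + 7))*10 = 85 + (5/16)*10 = 85 + 25/8 = 705/8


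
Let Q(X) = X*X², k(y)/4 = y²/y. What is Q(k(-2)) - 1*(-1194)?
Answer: 682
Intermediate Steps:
k(y) = 4*y (k(y) = 4*(y²/y) = 4*y)
Q(X) = X³
Q(k(-2)) - 1*(-1194) = (4*(-2))³ - 1*(-1194) = (-8)³ + 1194 = -512 + 1194 = 682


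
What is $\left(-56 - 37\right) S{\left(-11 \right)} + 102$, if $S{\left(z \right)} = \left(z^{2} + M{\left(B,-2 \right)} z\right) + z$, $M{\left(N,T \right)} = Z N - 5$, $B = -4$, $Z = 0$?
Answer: $-15243$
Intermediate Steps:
$M{\left(N,T \right)} = -5$ ($M{\left(N,T \right)} = 0 N - 5 = 0 - 5 = -5$)
$S{\left(z \right)} = z^{2} - 4 z$ ($S{\left(z \right)} = \left(z^{2} - 5 z\right) + z = z^{2} - 4 z$)
$\left(-56 - 37\right) S{\left(-11 \right)} + 102 = \left(-56 - 37\right) \left(- 11 \left(-4 - 11\right)\right) + 102 = \left(-56 - 37\right) \left(\left(-11\right) \left(-15\right)\right) + 102 = \left(-93\right) 165 + 102 = -15345 + 102 = -15243$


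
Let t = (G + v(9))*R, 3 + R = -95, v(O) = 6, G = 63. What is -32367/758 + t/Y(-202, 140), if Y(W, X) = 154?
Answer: -722151/8338 ≈ -86.610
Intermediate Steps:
R = -98 (R = -3 - 95 = -98)
t = -6762 (t = (63 + 6)*(-98) = 69*(-98) = -6762)
-32367/758 + t/Y(-202, 140) = -32367/758 - 6762/154 = -32367*1/758 - 6762*1/154 = -32367/758 - 483/11 = -722151/8338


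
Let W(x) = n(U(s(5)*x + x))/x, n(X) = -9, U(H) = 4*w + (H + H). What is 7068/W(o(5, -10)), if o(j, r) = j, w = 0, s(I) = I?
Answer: -11780/3 ≈ -3926.7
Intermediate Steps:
U(H) = 2*H (U(H) = 4*0 + (H + H) = 0 + 2*H = 2*H)
W(x) = -9/x
7068/W(o(5, -10)) = 7068/((-9/5)) = 7068/((-9*⅕)) = 7068/(-9/5) = 7068*(-5/9) = -11780/3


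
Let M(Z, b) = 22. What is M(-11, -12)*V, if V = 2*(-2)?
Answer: -88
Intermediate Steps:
V = -4
M(-11, -12)*V = 22*(-4) = -88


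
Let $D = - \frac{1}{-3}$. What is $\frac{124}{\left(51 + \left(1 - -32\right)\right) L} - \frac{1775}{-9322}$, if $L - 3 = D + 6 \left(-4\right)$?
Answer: $\frac{3882}{32627} \approx 0.11898$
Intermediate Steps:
$D = \frac{1}{3}$ ($D = \left(-1\right) \left(- \frac{1}{3}\right) = \frac{1}{3} \approx 0.33333$)
$L = - \frac{62}{3}$ ($L = 3 + \left(\frac{1}{3} + 6 \left(-4\right)\right) = 3 + \left(\frac{1}{3} - 24\right) = 3 - \frac{71}{3} = - \frac{62}{3} \approx -20.667$)
$\frac{124}{\left(51 + \left(1 - -32\right)\right) L} - \frac{1775}{-9322} = \frac{124}{\left(51 + \left(1 - -32\right)\right) \left(- \frac{62}{3}\right)} - \frac{1775}{-9322} = \frac{124}{\left(51 + \left(1 + 32\right)\right) \left(- \frac{62}{3}\right)} - - \frac{1775}{9322} = \frac{124}{\left(51 + 33\right) \left(- \frac{62}{3}\right)} + \frac{1775}{9322} = \frac{124}{84 \left(- \frac{62}{3}\right)} + \frac{1775}{9322} = \frac{124}{-1736} + \frac{1775}{9322} = 124 \left(- \frac{1}{1736}\right) + \frac{1775}{9322} = - \frac{1}{14} + \frac{1775}{9322} = \frac{3882}{32627}$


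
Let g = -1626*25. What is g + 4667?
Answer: -35983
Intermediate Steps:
g = -40650
g + 4667 = -40650 + 4667 = -35983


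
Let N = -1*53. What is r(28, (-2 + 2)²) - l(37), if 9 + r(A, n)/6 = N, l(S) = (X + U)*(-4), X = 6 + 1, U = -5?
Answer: -364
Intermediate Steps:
X = 7
l(S) = -8 (l(S) = (7 - 5)*(-4) = 2*(-4) = -8)
N = -53
r(A, n) = -372 (r(A, n) = -54 + 6*(-53) = -54 - 318 = -372)
r(28, (-2 + 2)²) - l(37) = -372 - 1*(-8) = -372 + 8 = -364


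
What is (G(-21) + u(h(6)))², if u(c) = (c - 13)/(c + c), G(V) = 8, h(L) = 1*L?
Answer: 7921/144 ≈ 55.007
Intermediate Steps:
h(L) = L
u(c) = (-13 + c)/(2*c) (u(c) = (-13 + c)/((2*c)) = (-13 + c)*(1/(2*c)) = (-13 + c)/(2*c))
(G(-21) + u(h(6)))² = (8 + (½)*(-13 + 6)/6)² = (8 + (½)*(⅙)*(-7))² = (8 - 7/12)² = (89/12)² = 7921/144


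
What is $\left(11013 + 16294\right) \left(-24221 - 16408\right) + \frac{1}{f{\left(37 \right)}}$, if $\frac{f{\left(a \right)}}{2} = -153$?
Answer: $- \frac{339493567519}{306} \approx -1.1095 \cdot 10^{9}$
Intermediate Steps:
$f{\left(a \right)} = -306$ ($f{\left(a \right)} = 2 \left(-153\right) = -306$)
$\left(11013 + 16294\right) \left(-24221 - 16408\right) + \frac{1}{f{\left(37 \right)}} = \left(11013 + 16294\right) \left(-24221 - 16408\right) + \frac{1}{-306} = 27307 \left(-40629\right) - \frac{1}{306} = -1109456103 - \frac{1}{306} = - \frac{339493567519}{306}$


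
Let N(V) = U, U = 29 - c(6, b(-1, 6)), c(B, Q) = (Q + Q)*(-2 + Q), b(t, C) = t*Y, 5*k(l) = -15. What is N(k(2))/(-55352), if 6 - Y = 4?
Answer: -13/55352 ≈ -0.00023486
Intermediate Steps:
Y = 2 (Y = 6 - 1*4 = 6 - 4 = 2)
k(l) = -3 (k(l) = (⅕)*(-15) = -3)
b(t, C) = 2*t (b(t, C) = t*2 = 2*t)
c(B, Q) = 2*Q*(-2 + Q) (c(B, Q) = (2*Q)*(-2 + Q) = 2*Q*(-2 + Q))
U = 13 (U = 29 - 2*2*(-1)*(-2 + 2*(-1)) = 29 - 2*(-2)*(-2 - 2) = 29 - 2*(-2)*(-4) = 29 - 1*16 = 29 - 16 = 13)
N(V) = 13
N(k(2))/(-55352) = 13/(-55352) = 13*(-1/55352) = -13/55352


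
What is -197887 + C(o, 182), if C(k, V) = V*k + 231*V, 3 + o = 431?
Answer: -77949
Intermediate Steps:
o = 428 (o = -3 + 431 = 428)
C(k, V) = 231*V + V*k
-197887 + C(o, 182) = -197887 + 182*(231 + 428) = -197887 + 182*659 = -197887 + 119938 = -77949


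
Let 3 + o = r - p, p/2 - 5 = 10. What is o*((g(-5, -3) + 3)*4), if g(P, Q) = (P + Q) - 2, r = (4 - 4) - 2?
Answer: 980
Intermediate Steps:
p = 30 (p = 10 + 2*10 = 10 + 20 = 30)
r = -2 (r = 0 - 2 = -2)
g(P, Q) = -2 + P + Q
o = -35 (o = -3 + (-2 - 1*30) = -3 + (-2 - 30) = -3 - 32 = -35)
o*((g(-5, -3) + 3)*4) = -35*((-2 - 5 - 3) + 3)*4 = -35*(-10 + 3)*4 = -(-245)*4 = -35*(-28) = 980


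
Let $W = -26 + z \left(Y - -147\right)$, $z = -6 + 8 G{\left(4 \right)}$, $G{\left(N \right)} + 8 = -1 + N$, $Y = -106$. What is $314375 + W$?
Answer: $312463$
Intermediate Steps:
$G{\left(N \right)} = -9 + N$ ($G{\left(N \right)} = -8 + \left(-1 + N\right) = -9 + N$)
$z = -46$ ($z = -6 + 8 \left(-9 + 4\right) = -6 + 8 \left(-5\right) = -6 - 40 = -46$)
$W = -1912$ ($W = -26 - 46 \left(-106 - -147\right) = -26 - 46 \left(-106 + 147\right) = -26 - 1886 = -1912$)
$314375 + W = 314375 - 1912 = 312463$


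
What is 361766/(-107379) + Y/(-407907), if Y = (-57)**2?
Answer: -16435084237/4866738417 ≈ -3.3770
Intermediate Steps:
Y = 3249
361766/(-107379) + Y/(-407907) = 361766/(-107379) + 3249/(-407907) = 361766*(-1/107379) + 3249*(-1/407907) = -361766/107379 - 361/45323 = -16435084237/4866738417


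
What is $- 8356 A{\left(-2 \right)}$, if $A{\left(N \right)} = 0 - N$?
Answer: $-16712$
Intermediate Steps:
$A{\left(N \right)} = - N$
$- 8356 A{\left(-2 \right)} = - 8356 \left(\left(-1\right) \left(-2\right)\right) = \left(-8356\right) 2 = -16712$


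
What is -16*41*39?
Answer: -25584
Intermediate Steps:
-16*41*39 = -656*39 = -25584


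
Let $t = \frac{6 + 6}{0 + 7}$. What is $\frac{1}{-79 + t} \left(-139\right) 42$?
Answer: $\frac{40866}{541} \approx 75.538$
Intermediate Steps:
$t = \frac{12}{7}$ ($t = \frac{1}{7} \cdot 12 = \frac{12}{7} \approx 1.7143$)
$\frac{1}{-79 + t} \left(-139\right) 42 = \frac{1}{-79 + \frac{12}{7}} \left(-139\right) 42 = \frac{1}{- \frac{541}{7}} \left(-139\right) 42 = \left(- \frac{7}{541}\right) \left(-139\right) 42 = \frac{973}{541} \cdot 42 = \frac{40866}{541}$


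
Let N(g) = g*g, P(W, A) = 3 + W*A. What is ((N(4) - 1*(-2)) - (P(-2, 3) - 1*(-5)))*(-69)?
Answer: -1104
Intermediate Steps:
P(W, A) = 3 + A*W
N(g) = g**2
((N(4) - 1*(-2)) - (P(-2, 3) - 1*(-5)))*(-69) = ((4**2 - 1*(-2)) - ((3 + 3*(-2)) - 1*(-5)))*(-69) = ((16 + 2) - ((3 - 6) + 5))*(-69) = (18 - (-3 + 5))*(-69) = (18 - 1*2)*(-69) = (18 - 2)*(-69) = 16*(-69) = -1104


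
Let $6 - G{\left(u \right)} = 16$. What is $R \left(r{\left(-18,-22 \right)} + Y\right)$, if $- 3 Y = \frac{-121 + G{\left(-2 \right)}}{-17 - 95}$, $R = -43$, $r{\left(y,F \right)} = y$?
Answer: $\frac{265697}{336} \approx 790.76$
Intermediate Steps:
$G{\left(u \right)} = -10$ ($G{\left(u \right)} = 6 - 16 = -10$)
$Y = - \frac{131}{336}$ ($Y = - \frac{\left(-121 - 10\right) \frac{1}{-17 - 95}}{3} = - \frac{\left(-131\right) \frac{1}{-112}}{3} = - \frac{\left(-131\right) \left(- \frac{1}{112}\right)}{3} = \left(- \frac{1}{3}\right) \frac{131}{112} = - \frac{131}{336} \approx -0.38988$)
$R \left(r{\left(-18,-22 \right)} + Y\right) = - 43 \left(-18 - \frac{131}{336}\right) = \left(-43\right) \left(- \frac{6179}{336}\right) = \frac{265697}{336}$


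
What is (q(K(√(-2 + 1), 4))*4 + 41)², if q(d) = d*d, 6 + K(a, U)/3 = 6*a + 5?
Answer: 1299337 + 1053216*I ≈ 1.2993e+6 + 1.0532e+6*I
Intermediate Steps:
K(a, U) = -3 + 18*a (K(a, U) = -18 + 3*(6*a + 5) = -18 + 3*(5 + 6*a) = -18 + (15 + 18*a) = -3 + 18*a)
q(d) = d²
(q(K(√(-2 + 1), 4))*4 + 41)² = ((-3 + 18*√(-2 + 1))²*4 + 41)² = ((-3 + 18*√(-1))²*4 + 41)² = ((-3 + 18*I)²*4 + 41)² = (4*(-3 + 18*I)² + 41)² = (41 + 4*(-3 + 18*I)²)²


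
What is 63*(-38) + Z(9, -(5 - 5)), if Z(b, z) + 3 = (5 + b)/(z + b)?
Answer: -21559/9 ≈ -2395.4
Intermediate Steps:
Z(b, z) = -3 + (5 + b)/(b + z) (Z(b, z) = -3 + (5 + b)/(z + b) = -3 + (5 + b)/(b + z))
63*(-38) + Z(9, -(5 - 5)) = 63*(-38) + (5 - (-3)*(5 - 5) - 2*9)/(9 - (5 - 5)) = -2394 + (5 - (-3)*0 - 18)/(9 - 1*0) = -2394 + (5 - 3*0 - 18)/(9 + 0) = -2394 + (5 + 0 - 18)/9 = -2394 + (⅑)*(-13) = -2394 - 13/9 = -21559/9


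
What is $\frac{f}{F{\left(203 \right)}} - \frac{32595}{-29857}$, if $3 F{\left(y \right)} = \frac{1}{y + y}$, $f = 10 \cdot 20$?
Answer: $\frac{7273197795}{29857} \approx 2.436 \cdot 10^{5}$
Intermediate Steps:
$f = 200$
$F{\left(y \right)} = \frac{1}{6 y}$ ($F{\left(y \right)} = \frac{1}{3 \left(y + y\right)} = \frac{1}{3 \cdot 2 y} = \frac{\frac{1}{2} \frac{1}{y}}{3} = \frac{1}{6 y}$)
$\frac{f}{F{\left(203 \right)}} - \frac{32595}{-29857} = \frac{200}{\frac{1}{6} \cdot \frac{1}{203}} - \frac{32595}{-29857} = \frac{200}{\frac{1}{6} \cdot \frac{1}{203}} - - \frac{32595}{29857} = 200 \frac{1}{\frac{1}{1218}} + \frac{32595}{29857} = 200 \cdot 1218 + \frac{32595}{29857} = 243600 + \frac{32595}{29857} = \frac{7273197795}{29857}$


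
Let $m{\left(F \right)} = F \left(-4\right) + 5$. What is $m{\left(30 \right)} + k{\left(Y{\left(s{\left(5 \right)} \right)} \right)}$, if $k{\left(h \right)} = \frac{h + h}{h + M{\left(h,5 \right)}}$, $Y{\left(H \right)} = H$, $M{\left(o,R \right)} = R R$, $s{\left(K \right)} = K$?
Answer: $- \frac{344}{3} \approx -114.67$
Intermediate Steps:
$M{\left(o,R \right)} = R^{2}$
$m{\left(F \right)} = 5 - 4 F$ ($m{\left(F \right)} = - 4 F + 5 = 5 - 4 F$)
$k{\left(h \right)} = \frac{2 h}{25 + h}$ ($k{\left(h \right)} = \frac{h + h}{h + 5^{2}} = \frac{2 h}{h + 25} = \frac{2 h}{25 + h}$)
$m{\left(30 \right)} + k{\left(Y{\left(s{\left(5 \right)} \right)} \right)} = \left(5 - 120\right) + 2 \cdot 5 \frac{1}{25 + 5} = \left(5 - 120\right) + 2 \cdot 5 \cdot \frac{1}{30} = -115 + 2 \cdot 5 \cdot \frac{1}{30} = -115 + \frac{1}{3} = - \frac{344}{3}$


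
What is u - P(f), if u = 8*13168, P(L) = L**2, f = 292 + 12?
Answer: 12928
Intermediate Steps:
f = 304
u = 105344
u - P(f) = 105344 - 1*304**2 = 105344 - 1*92416 = 105344 - 92416 = 12928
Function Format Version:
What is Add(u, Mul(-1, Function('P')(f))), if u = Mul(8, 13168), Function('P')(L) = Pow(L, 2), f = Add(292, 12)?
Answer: 12928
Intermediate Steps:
f = 304
u = 105344
Add(u, Mul(-1, Function('P')(f))) = Add(105344, Mul(-1, Pow(304, 2))) = Add(105344, Mul(-1, 92416)) = Add(105344, -92416) = 12928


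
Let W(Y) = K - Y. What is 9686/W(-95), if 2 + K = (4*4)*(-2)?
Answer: 9686/61 ≈ 158.79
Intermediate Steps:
K = -34 (K = -2 + (4*4)*(-2) = -2 + 16*(-2) = -2 - 32 = -34)
W(Y) = -34 - Y
9686/W(-95) = 9686/(-34 - 1*(-95)) = 9686/(-34 + 95) = 9686/61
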